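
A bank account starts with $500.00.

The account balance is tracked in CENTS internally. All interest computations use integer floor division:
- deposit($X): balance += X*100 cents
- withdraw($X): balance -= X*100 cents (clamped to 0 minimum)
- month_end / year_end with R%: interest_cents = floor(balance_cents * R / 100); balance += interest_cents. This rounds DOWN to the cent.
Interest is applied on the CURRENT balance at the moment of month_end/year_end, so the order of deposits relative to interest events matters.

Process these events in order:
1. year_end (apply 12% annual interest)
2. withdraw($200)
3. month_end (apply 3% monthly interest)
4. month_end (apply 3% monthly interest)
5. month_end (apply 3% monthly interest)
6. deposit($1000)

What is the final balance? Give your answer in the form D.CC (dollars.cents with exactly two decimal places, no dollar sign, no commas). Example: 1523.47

Answer: 1393.37

Derivation:
After 1 (year_end (apply 12% annual interest)): balance=$560.00 total_interest=$60.00
After 2 (withdraw($200)): balance=$360.00 total_interest=$60.00
After 3 (month_end (apply 3% monthly interest)): balance=$370.80 total_interest=$70.80
After 4 (month_end (apply 3% monthly interest)): balance=$381.92 total_interest=$81.92
After 5 (month_end (apply 3% monthly interest)): balance=$393.37 total_interest=$93.37
After 6 (deposit($1000)): balance=$1393.37 total_interest=$93.37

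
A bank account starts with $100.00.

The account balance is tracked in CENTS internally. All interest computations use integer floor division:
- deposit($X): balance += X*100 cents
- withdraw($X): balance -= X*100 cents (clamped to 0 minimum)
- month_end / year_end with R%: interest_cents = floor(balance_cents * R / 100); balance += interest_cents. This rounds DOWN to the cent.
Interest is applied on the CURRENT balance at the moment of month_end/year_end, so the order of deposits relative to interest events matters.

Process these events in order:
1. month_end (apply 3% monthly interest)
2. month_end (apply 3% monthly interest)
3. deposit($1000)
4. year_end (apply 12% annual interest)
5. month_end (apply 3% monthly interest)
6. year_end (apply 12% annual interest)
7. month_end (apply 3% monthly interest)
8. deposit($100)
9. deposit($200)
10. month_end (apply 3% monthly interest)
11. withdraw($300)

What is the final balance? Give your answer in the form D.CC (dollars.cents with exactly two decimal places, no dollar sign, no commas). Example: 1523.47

Answer: 1525.11

Derivation:
After 1 (month_end (apply 3% monthly interest)): balance=$103.00 total_interest=$3.00
After 2 (month_end (apply 3% monthly interest)): balance=$106.09 total_interest=$6.09
After 3 (deposit($1000)): balance=$1106.09 total_interest=$6.09
After 4 (year_end (apply 12% annual interest)): balance=$1238.82 total_interest=$138.82
After 5 (month_end (apply 3% monthly interest)): balance=$1275.98 total_interest=$175.98
After 6 (year_end (apply 12% annual interest)): balance=$1429.09 total_interest=$329.09
After 7 (month_end (apply 3% monthly interest)): balance=$1471.96 total_interest=$371.96
After 8 (deposit($100)): balance=$1571.96 total_interest=$371.96
After 9 (deposit($200)): balance=$1771.96 total_interest=$371.96
After 10 (month_end (apply 3% monthly interest)): balance=$1825.11 total_interest=$425.11
After 11 (withdraw($300)): balance=$1525.11 total_interest=$425.11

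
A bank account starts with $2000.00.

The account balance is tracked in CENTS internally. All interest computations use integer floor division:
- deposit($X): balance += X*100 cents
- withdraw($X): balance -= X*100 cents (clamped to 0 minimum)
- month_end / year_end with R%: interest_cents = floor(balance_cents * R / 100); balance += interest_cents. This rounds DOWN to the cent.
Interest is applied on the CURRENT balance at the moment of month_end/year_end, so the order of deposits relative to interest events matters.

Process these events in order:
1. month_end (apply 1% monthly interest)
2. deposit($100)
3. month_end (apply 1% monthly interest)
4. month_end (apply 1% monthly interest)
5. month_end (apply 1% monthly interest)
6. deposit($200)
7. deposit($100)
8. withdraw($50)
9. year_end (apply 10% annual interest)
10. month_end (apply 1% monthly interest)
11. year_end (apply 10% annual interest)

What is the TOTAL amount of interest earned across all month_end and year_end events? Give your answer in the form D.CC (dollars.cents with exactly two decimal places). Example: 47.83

Answer: 624.86

Derivation:
After 1 (month_end (apply 1% monthly interest)): balance=$2020.00 total_interest=$20.00
After 2 (deposit($100)): balance=$2120.00 total_interest=$20.00
After 3 (month_end (apply 1% monthly interest)): balance=$2141.20 total_interest=$41.20
After 4 (month_end (apply 1% monthly interest)): balance=$2162.61 total_interest=$62.61
After 5 (month_end (apply 1% monthly interest)): balance=$2184.23 total_interest=$84.23
After 6 (deposit($200)): balance=$2384.23 total_interest=$84.23
After 7 (deposit($100)): balance=$2484.23 total_interest=$84.23
After 8 (withdraw($50)): balance=$2434.23 total_interest=$84.23
After 9 (year_end (apply 10% annual interest)): balance=$2677.65 total_interest=$327.65
After 10 (month_end (apply 1% monthly interest)): balance=$2704.42 total_interest=$354.42
After 11 (year_end (apply 10% annual interest)): balance=$2974.86 total_interest=$624.86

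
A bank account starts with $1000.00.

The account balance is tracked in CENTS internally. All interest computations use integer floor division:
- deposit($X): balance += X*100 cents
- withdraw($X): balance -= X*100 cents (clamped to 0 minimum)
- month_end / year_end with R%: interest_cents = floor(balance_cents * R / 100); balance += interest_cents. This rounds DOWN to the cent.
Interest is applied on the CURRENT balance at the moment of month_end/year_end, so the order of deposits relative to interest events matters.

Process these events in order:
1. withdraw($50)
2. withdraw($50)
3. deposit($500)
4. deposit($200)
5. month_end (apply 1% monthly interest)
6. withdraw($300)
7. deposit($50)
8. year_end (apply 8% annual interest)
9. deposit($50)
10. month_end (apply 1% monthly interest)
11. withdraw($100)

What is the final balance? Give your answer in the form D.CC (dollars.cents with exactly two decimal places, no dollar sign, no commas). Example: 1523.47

After 1 (withdraw($50)): balance=$950.00 total_interest=$0.00
After 2 (withdraw($50)): balance=$900.00 total_interest=$0.00
After 3 (deposit($500)): balance=$1400.00 total_interest=$0.00
After 4 (deposit($200)): balance=$1600.00 total_interest=$0.00
After 5 (month_end (apply 1% monthly interest)): balance=$1616.00 total_interest=$16.00
After 6 (withdraw($300)): balance=$1316.00 total_interest=$16.00
After 7 (deposit($50)): balance=$1366.00 total_interest=$16.00
After 8 (year_end (apply 8% annual interest)): balance=$1475.28 total_interest=$125.28
After 9 (deposit($50)): balance=$1525.28 total_interest=$125.28
After 10 (month_end (apply 1% monthly interest)): balance=$1540.53 total_interest=$140.53
After 11 (withdraw($100)): balance=$1440.53 total_interest=$140.53

Answer: 1440.53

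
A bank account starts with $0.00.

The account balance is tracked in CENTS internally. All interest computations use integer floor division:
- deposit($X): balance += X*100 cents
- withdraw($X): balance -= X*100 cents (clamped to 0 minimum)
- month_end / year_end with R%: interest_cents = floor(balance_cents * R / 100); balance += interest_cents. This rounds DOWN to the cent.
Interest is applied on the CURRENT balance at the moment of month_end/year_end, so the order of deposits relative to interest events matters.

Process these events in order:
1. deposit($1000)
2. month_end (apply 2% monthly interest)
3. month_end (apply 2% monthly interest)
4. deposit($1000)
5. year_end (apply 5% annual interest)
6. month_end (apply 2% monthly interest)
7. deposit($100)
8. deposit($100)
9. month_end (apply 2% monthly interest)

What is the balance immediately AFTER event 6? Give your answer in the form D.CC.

Answer: 2185.26

Derivation:
After 1 (deposit($1000)): balance=$1000.00 total_interest=$0.00
After 2 (month_end (apply 2% monthly interest)): balance=$1020.00 total_interest=$20.00
After 3 (month_end (apply 2% monthly interest)): balance=$1040.40 total_interest=$40.40
After 4 (deposit($1000)): balance=$2040.40 total_interest=$40.40
After 5 (year_end (apply 5% annual interest)): balance=$2142.42 total_interest=$142.42
After 6 (month_end (apply 2% monthly interest)): balance=$2185.26 total_interest=$185.26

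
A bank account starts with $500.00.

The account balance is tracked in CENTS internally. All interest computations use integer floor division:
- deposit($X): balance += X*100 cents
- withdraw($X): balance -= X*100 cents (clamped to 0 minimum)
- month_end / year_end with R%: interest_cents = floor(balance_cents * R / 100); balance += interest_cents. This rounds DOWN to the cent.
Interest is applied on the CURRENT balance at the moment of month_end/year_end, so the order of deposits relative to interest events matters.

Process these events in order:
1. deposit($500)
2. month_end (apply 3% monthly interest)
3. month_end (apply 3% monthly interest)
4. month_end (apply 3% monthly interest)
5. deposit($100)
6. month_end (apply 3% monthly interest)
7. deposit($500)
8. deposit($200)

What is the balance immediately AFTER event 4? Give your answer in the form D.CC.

Answer: 1092.72

Derivation:
After 1 (deposit($500)): balance=$1000.00 total_interest=$0.00
After 2 (month_end (apply 3% monthly interest)): balance=$1030.00 total_interest=$30.00
After 3 (month_end (apply 3% monthly interest)): balance=$1060.90 total_interest=$60.90
After 4 (month_end (apply 3% monthly interest)): balance=$1092.72 total_interest=$92.72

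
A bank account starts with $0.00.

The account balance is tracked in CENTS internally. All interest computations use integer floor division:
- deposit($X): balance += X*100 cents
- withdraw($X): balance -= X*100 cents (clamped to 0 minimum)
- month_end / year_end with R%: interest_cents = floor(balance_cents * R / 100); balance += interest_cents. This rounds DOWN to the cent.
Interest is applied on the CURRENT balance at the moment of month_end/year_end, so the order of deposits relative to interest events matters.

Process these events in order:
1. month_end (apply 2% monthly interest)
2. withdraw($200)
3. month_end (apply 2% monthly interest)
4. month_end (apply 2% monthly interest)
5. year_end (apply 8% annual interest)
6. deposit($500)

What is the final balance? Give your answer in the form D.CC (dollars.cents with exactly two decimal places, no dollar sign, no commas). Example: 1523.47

Answer: 500.00

Derivation:
After 1 (month_end (apply 2% monthly interest)): balance=$0.00 total_interest=$0.00
After 2 (withdraw($200)): balance=$0.00 total_interest=$0.00
After 3 (month_end (apply 2% monthly interest)): balance=$0.00 total_interest=$0.00
After 4 (month_end (apply 2% monthly interest)): balance=$0.00 total_interest=$0.00
After 5 (year_end (apply 8% annual interest)): balance=$0.00 total_interest=$0.00
After 6 (deposit($500)): balance=$500.00 total_interest=$0.00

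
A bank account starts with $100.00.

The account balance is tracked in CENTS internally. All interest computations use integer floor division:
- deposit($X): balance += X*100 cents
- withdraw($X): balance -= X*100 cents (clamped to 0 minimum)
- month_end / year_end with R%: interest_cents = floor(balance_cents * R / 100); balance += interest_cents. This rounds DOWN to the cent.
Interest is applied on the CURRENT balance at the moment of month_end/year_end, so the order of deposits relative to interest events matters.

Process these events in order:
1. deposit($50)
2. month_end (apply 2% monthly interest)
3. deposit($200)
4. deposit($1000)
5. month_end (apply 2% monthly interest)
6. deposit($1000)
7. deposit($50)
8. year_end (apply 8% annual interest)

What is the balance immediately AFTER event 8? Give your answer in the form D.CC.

After 1 (deposit($50)): balance=$150.00 total_interest=$0.00
After 2 (month_end (apply 2% monthly interest)): balance=$153.00 total_interest=$3.00
After 3 (deposit($200)): balance=$353.00 total_interest=$3.00
After 4 (deposit($1000)): balance=$1353.00 total_interest=$3.00
After 5 (month_end (apply 2% monthly interest)): balance=$1380.06 total_interest=$30.06
After 6 (deposit($1000)): balance=$2380.06 total_interest=$30.06
After 7 (deposit($50)): balance=$2430.06 total_interest=$30.06
After 8 (year_end (apply 8% annual interest)): balance=$2624.46 total_interest=$224.46

Answer: 2624.46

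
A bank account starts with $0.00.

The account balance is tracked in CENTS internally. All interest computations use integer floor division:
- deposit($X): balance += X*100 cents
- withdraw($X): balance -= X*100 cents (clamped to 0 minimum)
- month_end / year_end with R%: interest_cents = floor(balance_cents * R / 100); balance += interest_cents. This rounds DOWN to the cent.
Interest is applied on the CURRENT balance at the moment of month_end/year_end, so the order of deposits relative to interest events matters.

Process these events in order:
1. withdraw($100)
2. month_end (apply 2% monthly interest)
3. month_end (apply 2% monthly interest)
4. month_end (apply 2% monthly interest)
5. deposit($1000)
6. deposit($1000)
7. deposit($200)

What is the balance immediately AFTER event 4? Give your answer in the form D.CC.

After 1 (withdraw($100)): balance=$0.00 total_interest=$0.00
After 2 (month_end (apply 2% monthly interest)): balance=$0.00 total_interest=$0.00
After 3 (month_end (apply 2% monthly interest)): balance=$0.00 total_interest=$0.00
After 4 (month_end (apply 2% monthly interest)): balance=$0.00 total_interest=$0.00

Answer: 0.00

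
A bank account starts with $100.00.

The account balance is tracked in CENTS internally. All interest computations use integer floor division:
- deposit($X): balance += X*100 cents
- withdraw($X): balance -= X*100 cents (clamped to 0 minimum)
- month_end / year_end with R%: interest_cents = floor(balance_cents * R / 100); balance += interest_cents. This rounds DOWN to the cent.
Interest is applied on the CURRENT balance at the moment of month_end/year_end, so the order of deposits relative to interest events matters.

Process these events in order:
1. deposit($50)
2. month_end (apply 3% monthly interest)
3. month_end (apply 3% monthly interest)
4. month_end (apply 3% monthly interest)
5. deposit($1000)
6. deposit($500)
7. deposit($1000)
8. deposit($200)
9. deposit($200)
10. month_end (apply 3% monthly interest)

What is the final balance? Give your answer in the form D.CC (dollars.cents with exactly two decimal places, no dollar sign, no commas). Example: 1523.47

After 1 (deposit($50)): balance=$150.00 total_interest=$0.00
After 2 (month_end (apply 3% monthly interest)): balance=$154.50 total_interest=$4.50
After 3 (month_end (apply 3% monthly interest)): balance=$159.13 total_interest=$9.13
After 4 (month_end (apply 3% monthly interest)): balance=$163.90 total_interest=$13.90
After 5 (deposit($1000)): balance=$1163.90 total_interest=$13.90
After 6 (deposit($500)): balance=$1663.90 total_interest=$13.90
After 7 (deposit($1000)): balance=$2663.90 total_interest=$13.90
After 8 (deposit($200)): balance=$2863.90 total_interest=$13.90
After 9 (deposit($200)): balance=$3063.90 total_interest=$13.90
After 10 (month_end (apply 3% monthly interest)): balance=$3155.81 total_interest=$105.81

Answer: 3155.81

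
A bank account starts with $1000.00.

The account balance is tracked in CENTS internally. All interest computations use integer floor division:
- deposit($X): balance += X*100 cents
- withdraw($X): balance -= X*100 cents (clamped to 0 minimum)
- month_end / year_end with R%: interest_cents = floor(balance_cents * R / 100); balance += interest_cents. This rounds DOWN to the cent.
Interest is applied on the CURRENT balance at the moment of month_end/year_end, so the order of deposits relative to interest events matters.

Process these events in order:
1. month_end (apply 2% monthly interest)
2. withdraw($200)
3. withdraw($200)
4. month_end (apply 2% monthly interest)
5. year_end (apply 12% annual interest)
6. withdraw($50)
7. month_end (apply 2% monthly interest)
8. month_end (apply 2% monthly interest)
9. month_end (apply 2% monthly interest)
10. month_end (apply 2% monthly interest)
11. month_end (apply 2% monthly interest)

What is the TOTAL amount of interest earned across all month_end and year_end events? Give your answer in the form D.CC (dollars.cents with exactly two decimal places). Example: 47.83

Answer: 176.77

Derivation:
After 1 (month_end (apply 2% monthly interest)): balance=$1020.00 total_interest=$20.00
After 2 (withdraw($200)): balance=$820.00 total_interest=$20.00
After 3 (withdraw($200)): balance=$620.00 total_interest=$20.00
After 4 (month_end (apply 2% monthly interest)): balance=$632.40 total_interest=$32.40
After 5 (year_end (apply 12% annual interest)): balance=$708.28 total_interest=$108.28
After 6 (withdraw($50)): balance=$658.28 total_interest=$108.28
After 7 (month_end (apply 2% monthly interest)): balance=$671.44 total_interest=$121.44
After 8 (month_end (apply 2% monthly interest)): balance=$684.86 total_interest=$134.86
After 9 (month_end (apply 2% monthly interest)): balance=$698.55 total_interest=$148.55
After 10 (month_end (apply 2% monthly interest)): balance=$712.52 total_interest=$162.52
After 11 (month_end (apply 2% monthly interest)): balance=$726.77 total_interest=$176.77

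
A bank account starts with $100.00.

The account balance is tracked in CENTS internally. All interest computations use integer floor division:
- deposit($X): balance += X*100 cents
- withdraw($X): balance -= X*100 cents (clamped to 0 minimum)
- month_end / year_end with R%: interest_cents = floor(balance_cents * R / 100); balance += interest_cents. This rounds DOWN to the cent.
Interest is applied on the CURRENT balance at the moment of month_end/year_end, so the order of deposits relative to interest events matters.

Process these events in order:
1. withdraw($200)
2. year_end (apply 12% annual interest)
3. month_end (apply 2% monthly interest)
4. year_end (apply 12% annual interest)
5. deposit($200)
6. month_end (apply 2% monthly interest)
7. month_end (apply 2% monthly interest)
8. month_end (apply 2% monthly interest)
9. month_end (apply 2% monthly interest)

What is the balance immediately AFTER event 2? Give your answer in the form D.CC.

Answer: 0.00

Derivation:
After 1 (withdraw($200)): balance=$0.00 total_interest=$0.00
After 2 (year_end (apply 12% annual interest)): balance=$0.00 total_interest=$0.00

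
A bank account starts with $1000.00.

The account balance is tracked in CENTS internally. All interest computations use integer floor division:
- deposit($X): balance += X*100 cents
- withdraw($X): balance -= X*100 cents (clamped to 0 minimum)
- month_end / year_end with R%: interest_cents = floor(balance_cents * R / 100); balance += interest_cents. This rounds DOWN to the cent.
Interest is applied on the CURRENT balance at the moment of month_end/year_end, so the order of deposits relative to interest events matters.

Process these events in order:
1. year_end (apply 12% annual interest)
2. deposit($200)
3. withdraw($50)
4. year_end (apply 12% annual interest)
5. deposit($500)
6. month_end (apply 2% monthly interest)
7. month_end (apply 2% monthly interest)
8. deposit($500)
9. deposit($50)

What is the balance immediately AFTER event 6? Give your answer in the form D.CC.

After 1 (year_end (apply 12% annual interest)): balance=$1120.00 total_interest=$120.00
After 2 (deposit($200)): balance=$1320.00 total_interest=$120.00
After 3 (withdraw($50)): balance=$1270.00 total_interest=$120.00
After 4 (year_end (apply 12% annual interest)): balance=$1422.40 total_interest=$272.40
After 5 (deposit($500)): balance=$1922.40 total_interest=$272.40
After 6 (month_end (apply 2% monthly interest)): balance=$1960.84 total_interest=$310.84

Answer: 1960.84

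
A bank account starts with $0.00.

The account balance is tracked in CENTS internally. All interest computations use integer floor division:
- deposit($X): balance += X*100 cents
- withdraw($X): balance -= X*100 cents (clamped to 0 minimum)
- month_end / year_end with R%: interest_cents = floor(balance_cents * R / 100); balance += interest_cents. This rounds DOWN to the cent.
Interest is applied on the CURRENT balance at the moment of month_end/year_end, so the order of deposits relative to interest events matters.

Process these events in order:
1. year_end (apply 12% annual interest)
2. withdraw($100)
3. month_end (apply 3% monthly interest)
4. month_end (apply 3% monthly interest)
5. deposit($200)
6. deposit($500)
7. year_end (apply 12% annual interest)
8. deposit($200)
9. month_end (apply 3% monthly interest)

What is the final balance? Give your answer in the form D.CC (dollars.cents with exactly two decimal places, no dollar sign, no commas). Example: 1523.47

After 1 (year_end (apply 12% annual interest)): balance=$0.00 total_interest=$0.00
After 2 (withdraw($100)): balance=$0.00 total_interest=$0.00
After 3 (month_end (apply 3% monthly interest)): balance=$0.00 total_interest=$0.00
After 4 (month_end (apply 3% monthly interest)): balance=$0.00 total_interest=$0.00
After 5 (deposit($200)): balance=$200.00 total_interest=$0.00
After 6 (deposit($500)): balance=$700.00 total_interest=$0.00
After 7 (year_end (apply 12% annual interest)): balance=$784.00 total_interest=$84.00
After 8 (deposit($200)): balance=$984.00 total_interest=$84.00
After 9 (month_end (apply 3% monthly interest)): balance=$1013.52 total_interest=$113.52

Answer: 1013.52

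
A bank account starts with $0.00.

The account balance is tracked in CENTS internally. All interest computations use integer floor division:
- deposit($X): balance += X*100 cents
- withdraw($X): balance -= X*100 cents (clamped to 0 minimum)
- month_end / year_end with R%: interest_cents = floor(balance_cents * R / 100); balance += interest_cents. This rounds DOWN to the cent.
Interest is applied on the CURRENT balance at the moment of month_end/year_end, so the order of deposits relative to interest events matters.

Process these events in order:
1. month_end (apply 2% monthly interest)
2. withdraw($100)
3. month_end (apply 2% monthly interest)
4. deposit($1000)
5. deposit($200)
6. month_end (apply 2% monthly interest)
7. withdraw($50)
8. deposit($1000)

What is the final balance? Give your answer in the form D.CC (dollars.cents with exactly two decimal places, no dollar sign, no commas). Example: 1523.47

After 1 (month_end (apply 2% monthly interest)): balance=$0.00 total_interest=$0.00
After 2 (withdraw($100)): balance=$0.00 total_interest=$0.00
After 3 (month_end (apply 2% monthly interest)): balance=$0.00 total_interest=$0.00
After 4 (deposit($1000)): balance=$1000.00 total_interest=$0.00
After 5 (deposit($200)): balance=$1200.00 total_interest=$0.00
After 6 (month_end (apply 2% monthly interest)): balance=$1224.00 total_interest=$24.00
After 7 (withdraw($50)): balance=$1174.00 total_interest=$24.00
After 8 (deposit($1000)): balance=$2174.00 total_interest=$24.00

Answer: 2174.00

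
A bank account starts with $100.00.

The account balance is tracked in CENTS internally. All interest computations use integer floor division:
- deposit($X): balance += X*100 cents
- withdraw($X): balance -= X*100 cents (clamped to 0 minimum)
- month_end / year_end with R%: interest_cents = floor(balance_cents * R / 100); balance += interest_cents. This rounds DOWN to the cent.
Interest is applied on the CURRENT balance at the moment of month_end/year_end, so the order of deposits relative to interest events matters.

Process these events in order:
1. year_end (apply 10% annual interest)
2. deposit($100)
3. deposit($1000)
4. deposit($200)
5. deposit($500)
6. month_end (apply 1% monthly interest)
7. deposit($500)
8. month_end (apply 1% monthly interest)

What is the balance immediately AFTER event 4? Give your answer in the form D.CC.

After 1 (year_end (apply 10% annual interest)): balance=$110.00 total_interest=$10.00
After 2 (deposit($100)): balance=$210.00 total_interest=$10.00
After 3 (deposit($1000)): balance=$1210.00 total_interest=$10.00
After 4 (deposit($200)): balance=$1410.00 total_interest=$10.00

Answer: 1410.00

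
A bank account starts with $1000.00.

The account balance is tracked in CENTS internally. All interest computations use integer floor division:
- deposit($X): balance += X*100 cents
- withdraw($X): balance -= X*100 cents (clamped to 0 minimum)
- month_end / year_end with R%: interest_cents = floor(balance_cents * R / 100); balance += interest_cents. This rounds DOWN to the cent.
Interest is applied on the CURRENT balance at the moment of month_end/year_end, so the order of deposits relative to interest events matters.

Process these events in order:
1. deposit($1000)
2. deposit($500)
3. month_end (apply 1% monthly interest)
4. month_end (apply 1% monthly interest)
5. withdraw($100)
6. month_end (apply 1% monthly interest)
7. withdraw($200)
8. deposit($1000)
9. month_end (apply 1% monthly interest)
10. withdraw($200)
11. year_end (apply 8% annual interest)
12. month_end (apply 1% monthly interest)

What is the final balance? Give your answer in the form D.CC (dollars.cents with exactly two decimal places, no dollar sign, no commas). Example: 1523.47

After 1 (deposit($1000)): balance=$2000.00 total_interest=$0.00
After 2 (deposit($500)): balance=$2500.00 total_interest=$0.00
After 3 (month_end (apply 1% monthly interest)): balance=$2525.00 total_interest=$25.00
After 4 (month_end (apply 1% monthly interest)): balance=$2550.25 total_interest=$50.25
After 5 (withdraw($100)): balance=$2450.25 total_interest=$50.25
After 6 (month_end (apply 1% monthly interest)): balance=$2474.75 total_interest=$74.75
After 7 (withdraw($200)): balance=$2274.75 total_interest=$74.75
After 8 (deposit($1000)): balance=$3274.75 total_interest=$74.75
After 9 (month_end (apply 1% monthly interest)): balance=$3307.49 total_interest=$107.49
After 10 (withdraw($200)): balance=$3107.49 total_interest=$107.49
After 11 (year_end (apply 8% annual interest)): balance=$3356.08 total_interest=$356.08
After 12 (month_end (apply 1% monthly interest)): balance=$3389.64 total_interest=$389.64

Answer: 3389.64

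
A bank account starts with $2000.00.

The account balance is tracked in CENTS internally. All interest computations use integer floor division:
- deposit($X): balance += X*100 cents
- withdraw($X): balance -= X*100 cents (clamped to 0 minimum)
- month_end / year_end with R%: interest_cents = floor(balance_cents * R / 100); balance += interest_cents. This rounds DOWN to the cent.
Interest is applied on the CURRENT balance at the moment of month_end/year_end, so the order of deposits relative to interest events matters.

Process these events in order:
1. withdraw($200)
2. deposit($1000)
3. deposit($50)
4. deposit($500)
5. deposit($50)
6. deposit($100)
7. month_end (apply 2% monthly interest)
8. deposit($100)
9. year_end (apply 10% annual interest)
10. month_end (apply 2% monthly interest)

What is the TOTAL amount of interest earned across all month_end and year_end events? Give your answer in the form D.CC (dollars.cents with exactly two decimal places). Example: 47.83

After 1 (withdraw($200)): balance=$1800.00 total_interest=$0.00
After 2 (deposit($1000)): balance=$2800.00 total_interest=$0.00
After 3 (deposit($50)): balance=$2850.00 total_interest=$0.00
After 4 (deposit($500)): balance=$3350.00 total_interest=$0.00
After 5 (deposit($50)): balance=$3400.00 total_interest=$0.00
After 6 (deposit($100)): balance=$3500.00 total_interest=$0.00
After 7 (month_end (apply 2% monthly interest)): balance=$3570.00 total_interest=$70.00
After 8 (deposit($100)): balance=$3670.00 total_interest=$70.00
After 9 (year_end (apply 10% annual interest)): balance=$4037.00 total_interest=$437.00
After 10 (month_end (apply 2% monthly interest)): balance=$4117.74 total_interest=$517.74

Answer: 517.74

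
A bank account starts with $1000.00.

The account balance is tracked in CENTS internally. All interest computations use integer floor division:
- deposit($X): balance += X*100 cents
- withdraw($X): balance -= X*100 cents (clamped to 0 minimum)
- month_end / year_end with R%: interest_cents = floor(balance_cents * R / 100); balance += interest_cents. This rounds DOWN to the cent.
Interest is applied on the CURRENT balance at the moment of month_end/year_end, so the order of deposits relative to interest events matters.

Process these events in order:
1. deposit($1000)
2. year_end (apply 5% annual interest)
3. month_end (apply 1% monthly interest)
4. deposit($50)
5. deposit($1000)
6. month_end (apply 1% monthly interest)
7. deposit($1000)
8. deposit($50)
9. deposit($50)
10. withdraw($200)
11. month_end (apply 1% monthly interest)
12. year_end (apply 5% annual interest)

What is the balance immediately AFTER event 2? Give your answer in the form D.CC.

After 1 (deposit($1000)): balance=$2000.00 total_interest=$0.00
After 2 (year_end (apply 5% annual interest)): balance=$2100.00 total_interest=$100.00

Answer: 2100.00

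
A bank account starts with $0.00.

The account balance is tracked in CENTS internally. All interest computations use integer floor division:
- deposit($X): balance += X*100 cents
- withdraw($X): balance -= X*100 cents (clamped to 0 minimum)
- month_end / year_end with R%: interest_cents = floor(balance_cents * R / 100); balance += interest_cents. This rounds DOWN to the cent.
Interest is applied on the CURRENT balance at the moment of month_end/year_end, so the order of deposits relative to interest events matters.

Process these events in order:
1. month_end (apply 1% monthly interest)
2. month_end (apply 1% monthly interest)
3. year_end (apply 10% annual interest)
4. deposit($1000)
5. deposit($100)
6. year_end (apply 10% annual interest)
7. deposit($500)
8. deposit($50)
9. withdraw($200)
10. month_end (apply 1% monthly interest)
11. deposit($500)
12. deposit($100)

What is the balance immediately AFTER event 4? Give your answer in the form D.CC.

Answer: 1000.00

Derivation:
After 1 (month_end (apply 1% monthly interest)): balance=$0.00 total_interest=$0.00
After 2 (month_end (apply 1% monthly interest)): balance=$0.00 total_interest=$0.00
After 3 (year_end (apply 10% annual interest)): balance=$0.00 total_interest=$0.00
After 4 (deposit($1000)): balance=$1000.00 total_interest=$0.00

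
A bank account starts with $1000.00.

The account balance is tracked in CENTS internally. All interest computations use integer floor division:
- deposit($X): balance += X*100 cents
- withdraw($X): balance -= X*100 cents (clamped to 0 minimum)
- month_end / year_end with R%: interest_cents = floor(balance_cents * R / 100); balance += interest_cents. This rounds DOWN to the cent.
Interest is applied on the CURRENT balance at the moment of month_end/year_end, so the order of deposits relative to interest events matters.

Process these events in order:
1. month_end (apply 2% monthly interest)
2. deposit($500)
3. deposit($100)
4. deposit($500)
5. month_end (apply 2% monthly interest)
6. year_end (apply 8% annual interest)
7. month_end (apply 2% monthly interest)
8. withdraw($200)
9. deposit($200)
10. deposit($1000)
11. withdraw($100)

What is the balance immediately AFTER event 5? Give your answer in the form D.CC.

After 1 (month_end (apply 2% monthly interest)): balance=$1020.00 total_interest=$20.00
After 2 (deposit($500)): balance=$1520.00 total_interest=$20.00
After 3 (deposit($100)): balance=$1620.00 total_interest=$20.00
After 4 (deposit($500)): balance=$2120.00 total_interest=$20.00
After 5 (month_end (apply 2% monthly interest)): balance=$2162.40 total_interest=$62.40

Answer: 2162.40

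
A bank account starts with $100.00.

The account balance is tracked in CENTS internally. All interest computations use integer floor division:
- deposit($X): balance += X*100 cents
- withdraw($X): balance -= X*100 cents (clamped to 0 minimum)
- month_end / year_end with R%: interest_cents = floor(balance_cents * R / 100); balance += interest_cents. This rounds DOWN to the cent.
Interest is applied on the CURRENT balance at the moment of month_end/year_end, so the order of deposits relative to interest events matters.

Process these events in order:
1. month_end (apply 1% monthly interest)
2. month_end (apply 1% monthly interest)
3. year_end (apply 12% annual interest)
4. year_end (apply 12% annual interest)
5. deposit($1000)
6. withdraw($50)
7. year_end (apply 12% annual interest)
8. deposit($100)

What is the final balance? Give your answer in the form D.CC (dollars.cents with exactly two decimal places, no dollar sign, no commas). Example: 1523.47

After 1 (month_end (apply 1% monthly interest)): balance=$101.00 total_interest=$1.00
After 2 (month_end (apply 1% monthly interest)): balance=$102.01 total_interest=$2.01
After 3 (year_end (apply 12% annual interest)): balance=$114.25 total_interest=$14.25
After 4 (year_end (apply 12% annual interest)): balance=$127.96 total_interest=$27.96
After 5 (deposit($1000)): balance=$1127.96 total_interest=$27.96
After 6 (withdraw($50)): balance=$1077.96 total_interest=$27.96
After 7 (year_end (apply 12% annual interest)): balance=$1207.31 total_interest=$157.31
After 8 (deposit($100)): balance=$1307.31 total_interest=$157.31

Answer: 1307.31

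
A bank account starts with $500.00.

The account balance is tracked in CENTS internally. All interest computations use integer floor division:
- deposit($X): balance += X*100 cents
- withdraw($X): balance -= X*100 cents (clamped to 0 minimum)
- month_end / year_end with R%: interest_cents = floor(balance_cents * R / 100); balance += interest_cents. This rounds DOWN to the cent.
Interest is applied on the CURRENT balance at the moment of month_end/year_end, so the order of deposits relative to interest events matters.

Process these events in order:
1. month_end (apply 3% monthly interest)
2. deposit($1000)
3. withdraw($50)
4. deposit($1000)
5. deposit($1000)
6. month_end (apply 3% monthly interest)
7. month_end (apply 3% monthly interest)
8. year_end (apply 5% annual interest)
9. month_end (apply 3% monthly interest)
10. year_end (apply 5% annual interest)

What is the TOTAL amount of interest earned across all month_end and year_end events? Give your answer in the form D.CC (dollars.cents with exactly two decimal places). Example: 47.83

Answer: 724.38

Derivation:
After 1 (month_end (apply 3% monthly interest)): balance=$515.00 total_interest=$15.00
After 2 (deposit($1000)): balance=$1515.00 total_interest=$15.00
After 3 (withdraw($50)): balance=$1465.00 total_interest=$15.00
After 4 (deposit($1000)): balance=$2465.00 total_interest=$15.00
After 5 (deposit($1000)): balance=$3465.00 total_interest=$15.00
After 6 (month_end (apply 3% monthly interest)): balance=$3568.95 total_interest=$118.95
After 7 (month_end (apply 3% monthly interest)): balance=$3676.01 total_interest=$226.01
After 8 (year_end (apply 5% annual interest)): balance=$3859.81 total_interest=$409.81
After 9 (month_end (apply 3% monthly interest)): balance=$3975.60 total_interest=$525.60
After 10 (year_end (apply 5% annual interest)): balance=$4174.38 total_interest=$724.38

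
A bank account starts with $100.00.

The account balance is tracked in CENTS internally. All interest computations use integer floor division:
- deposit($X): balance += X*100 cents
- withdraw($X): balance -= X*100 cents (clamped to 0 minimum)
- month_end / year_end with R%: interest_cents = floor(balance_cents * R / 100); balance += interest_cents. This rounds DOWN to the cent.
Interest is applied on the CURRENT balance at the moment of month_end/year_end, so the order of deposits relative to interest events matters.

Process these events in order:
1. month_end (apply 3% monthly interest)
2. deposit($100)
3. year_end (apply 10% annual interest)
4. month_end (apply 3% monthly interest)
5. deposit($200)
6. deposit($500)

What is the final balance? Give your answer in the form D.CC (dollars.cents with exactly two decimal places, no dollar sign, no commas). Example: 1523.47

After 1 (month_end (apply 3% monthly interest)): balance=$103.00 total_interest=$3.00
After 2 (deposit($100)): balance=$203.00 total_interest=$3.00
After 3 (year_end (apply 10% annual interest)): balance=$223.30 total_interest=$23.30
After 4 (month_end (apply 3% monthly interest)): balance=$229.99 total_interest=$29.99
After 5 (deposit($200)): balance=$429.99 total_interest=$29.99
After 6 (deposit($500)): balance=$929.99 total_interest=$29.99

Answer: 929.99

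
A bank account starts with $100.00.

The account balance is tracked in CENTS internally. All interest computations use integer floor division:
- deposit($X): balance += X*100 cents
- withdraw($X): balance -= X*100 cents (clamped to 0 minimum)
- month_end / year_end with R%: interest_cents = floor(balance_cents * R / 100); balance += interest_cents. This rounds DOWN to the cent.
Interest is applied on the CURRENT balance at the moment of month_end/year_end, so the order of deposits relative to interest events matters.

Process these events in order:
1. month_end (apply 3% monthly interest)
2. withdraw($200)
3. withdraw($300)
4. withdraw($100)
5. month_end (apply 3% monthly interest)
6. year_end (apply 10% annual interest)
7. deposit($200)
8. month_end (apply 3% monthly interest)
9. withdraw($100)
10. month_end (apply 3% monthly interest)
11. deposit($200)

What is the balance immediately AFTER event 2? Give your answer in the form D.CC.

Answer: 0.00

Derivation:
After 1 (month_end (apply 3% monthly interest)): balance=$103.00 total_interest=$3.00
After 2 (withdraw($200)): balance=$0.00 total_interest=$3.00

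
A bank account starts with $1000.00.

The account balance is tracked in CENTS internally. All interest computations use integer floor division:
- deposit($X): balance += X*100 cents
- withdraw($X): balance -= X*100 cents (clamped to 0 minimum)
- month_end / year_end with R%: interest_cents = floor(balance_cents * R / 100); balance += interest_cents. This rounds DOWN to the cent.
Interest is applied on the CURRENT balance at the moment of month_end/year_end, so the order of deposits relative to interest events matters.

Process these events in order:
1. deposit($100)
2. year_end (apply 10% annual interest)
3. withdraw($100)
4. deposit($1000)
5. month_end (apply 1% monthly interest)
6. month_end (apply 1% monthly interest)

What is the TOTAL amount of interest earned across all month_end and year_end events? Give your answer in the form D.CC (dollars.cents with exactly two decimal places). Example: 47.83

After 1 (deposit($100)): balance=$1100.00 total_interest=$0.00
After 2 (year_end (apply 10% annual interest)): balance=$1210.00 total_interest=$110.00
After 3 (withdraw($100)): balance=$1110.00 total_interest=$110.00
After 4 (deposit($1000)): balance=$2110.00 total_interest=$110.00
After 5 (month_end (apply 1% monthly interest)): balance=$2131.10 total_interest=$131.10
After 6 (month_end (apply 1% monthly interest)): balance=$2152.41 total_interest=$152.41

Answer: 152.41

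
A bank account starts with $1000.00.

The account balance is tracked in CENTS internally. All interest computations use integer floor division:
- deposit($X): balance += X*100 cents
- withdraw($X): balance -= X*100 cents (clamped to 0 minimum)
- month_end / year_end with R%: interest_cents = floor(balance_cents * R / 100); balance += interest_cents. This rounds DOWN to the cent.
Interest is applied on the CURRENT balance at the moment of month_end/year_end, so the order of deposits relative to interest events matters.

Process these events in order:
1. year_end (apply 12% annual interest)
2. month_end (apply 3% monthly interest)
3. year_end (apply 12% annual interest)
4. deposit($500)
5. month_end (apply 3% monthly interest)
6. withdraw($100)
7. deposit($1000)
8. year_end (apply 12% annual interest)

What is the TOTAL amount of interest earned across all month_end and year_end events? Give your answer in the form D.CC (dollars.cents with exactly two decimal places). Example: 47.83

Answer: 675.28

Derivation:
After 1 (year_end (apply 12% annual interest)): balance=$1120.00 total_interest=$120.00
After 2 (month_end (apply 3% monthly interest)): balance=$1153.60 total_interest=$153.60
After 3 (year_end (apply 12% annual interest)): balance=$1292.03 total_interest=$292.03
After 4 (deposit($500)): balance=$1792.03 total_interest=$292.03
After 5 (month_end (apply 3% monthly interest)): balance=$1845.79 total_interest=$345.79
After 6 (withdraw($100)): balance=$1745.79 total_interest=$345.79
After 7 (deposit($1000)): balance=$2745.79 total_interest=$345.79
After 8 (year_end (apply 12% annual interest)): balance=$3075.28 total_interest=$675.28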